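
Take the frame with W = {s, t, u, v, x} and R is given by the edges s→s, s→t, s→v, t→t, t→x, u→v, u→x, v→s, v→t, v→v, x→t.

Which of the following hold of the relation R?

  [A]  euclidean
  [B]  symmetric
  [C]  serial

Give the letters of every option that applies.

C

(A) not euclidean: s R t and s R s but not t R s.
(B) not symmetric: s R t but not t R s.
(C) serial: every world has an R-successor.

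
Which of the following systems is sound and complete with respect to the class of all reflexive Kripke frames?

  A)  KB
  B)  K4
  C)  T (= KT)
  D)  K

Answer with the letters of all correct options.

C

(A) KB is determined by the class of symmetric frames.
(B) K4 is determined by the class of transitive frames.
(C) T (= KT) is determined by exactly this class.
(D) K is determined by the class of arbitrary frames.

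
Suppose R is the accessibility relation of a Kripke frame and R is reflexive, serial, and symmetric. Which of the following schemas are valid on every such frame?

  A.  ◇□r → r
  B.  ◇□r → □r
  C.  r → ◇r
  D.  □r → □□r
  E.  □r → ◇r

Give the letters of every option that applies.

A, C, E

(A) the dual of axiom B: valid iff R is symmetric. Every such R is symmetric — valid.
(B) ◇□r → □r is the dual of axiom 5; it is valid on a frame exactly when R is euclidean. Such an R need not be euclidean, so not valid.
(C) r → ◇r (the dual of axiom T) characterises the reflexive frames. Every such R is reflexive — valid.
(D) □r → □□r is axiom 4; it is valid on a frame exactly when R is transitive. Such an R need not be transitive, so not valid.
(E) □r → ◇r is axiom D, which corresponds to seriality. Every such R is serial — valid.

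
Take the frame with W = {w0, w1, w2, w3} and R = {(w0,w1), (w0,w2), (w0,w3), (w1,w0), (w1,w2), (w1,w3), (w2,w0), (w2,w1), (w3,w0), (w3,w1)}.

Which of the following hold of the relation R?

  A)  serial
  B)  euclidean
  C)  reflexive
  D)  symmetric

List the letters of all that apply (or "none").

A, D

(A) serial: every world has an R-successor.
(B) not euclidean: w0 R w2 and w0 R w3 but not w2 R w3.
(C) not reflexive: not w0 R w0.
(D) symmetric: every R-edge is matched by its reverse.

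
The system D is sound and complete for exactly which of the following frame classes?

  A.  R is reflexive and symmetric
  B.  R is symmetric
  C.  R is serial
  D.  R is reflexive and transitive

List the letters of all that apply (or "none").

C

(A) this class determines B (= KTB), not D.
(B) this class determines KB, not D.
(C) D is sound and complete for exactly this class.
(D) this class determines S4, not D.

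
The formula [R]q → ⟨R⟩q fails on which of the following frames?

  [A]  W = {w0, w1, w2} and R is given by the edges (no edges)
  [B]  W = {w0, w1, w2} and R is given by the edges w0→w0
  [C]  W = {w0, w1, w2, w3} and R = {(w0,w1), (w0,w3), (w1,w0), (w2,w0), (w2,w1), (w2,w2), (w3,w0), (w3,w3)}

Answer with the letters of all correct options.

The schema [R]q → ⟨R⟩q is axiom D; it is valid on a frame iff R is serial.
(A) R is not serial (w0 has no R-successor), so the schema fails here.
(B) R is not serial (w1 has no R-successor), so the schema fails here.
(C) R is serial (every world has an R-successor), so the schema is valid here.

A, B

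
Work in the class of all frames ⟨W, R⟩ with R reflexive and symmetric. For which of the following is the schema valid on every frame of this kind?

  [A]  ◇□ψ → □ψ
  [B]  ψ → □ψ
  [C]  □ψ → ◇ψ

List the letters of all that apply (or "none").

Reflexive relations are serial.
(A) the dual of axiom 5: valid iff R is euclidean. Such an R need not be euclidean — not valid.
(B) ψ → □ψ is valid only on frames where every R-edge is a self-loop. Such an R need not be a subset of the identity — not valid.
(C) □ψ → ◇ψ (axiom D) characterises the serial frames. Every such R is serial — valid.

C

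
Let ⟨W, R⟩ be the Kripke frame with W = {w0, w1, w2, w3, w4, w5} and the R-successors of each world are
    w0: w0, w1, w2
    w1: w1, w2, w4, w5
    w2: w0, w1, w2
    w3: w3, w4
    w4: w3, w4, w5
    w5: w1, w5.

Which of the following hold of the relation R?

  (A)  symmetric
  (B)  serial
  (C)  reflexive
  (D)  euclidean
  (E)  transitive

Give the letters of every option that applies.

B, C

(A) not symmetric: w0 R w1 but not w1 R w0.
(B) serial: every world has an R-successor.
(C) reflexive: each world relates to itself.
(D) not euclidean: w0 R w1 and w0 R w0 but not w1 R w0.
(E) not transitive: w0 R w1 and w1 R w4 but not w0 R w4.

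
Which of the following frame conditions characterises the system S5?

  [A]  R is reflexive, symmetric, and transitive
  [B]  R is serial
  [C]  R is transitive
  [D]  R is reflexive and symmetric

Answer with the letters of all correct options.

(A) S5 is sound and complete for exactly this class.
(B) this class determines D, not S5.
(C) this class determines K4, not S5.
(D) this class determines B (= KTB), not S5.

A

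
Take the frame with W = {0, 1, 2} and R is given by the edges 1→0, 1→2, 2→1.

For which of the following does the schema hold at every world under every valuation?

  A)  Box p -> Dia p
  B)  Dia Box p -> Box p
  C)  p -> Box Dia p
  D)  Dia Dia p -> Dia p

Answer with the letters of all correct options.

none

R is not symmetric: 1 R 0 but not 0 R 1.
R is not transitive: 1 R 2 and 2 R 1 but not 1 R 1.
R is not euclidean: 1 R 0 and 1 R 2 but not 0 R 2.
R is not serial: 0 has no R-successor.
(A) axiom D: valid iff R is serial. R is not serial — not valid.
(B) the dual of axiom 5: valid iff R is euclidean. R is not euclidean — not valid.
(C) p -> Box Dia p is axiom B; it is valid on a frame exactly when R is symmetric. R is not symmetric, so not valid.
(D) Dia Dia p -> Dia p is the dual of axiom 4; it is valid on a frame exactly when R is transitive. R is not transitive, so not valid.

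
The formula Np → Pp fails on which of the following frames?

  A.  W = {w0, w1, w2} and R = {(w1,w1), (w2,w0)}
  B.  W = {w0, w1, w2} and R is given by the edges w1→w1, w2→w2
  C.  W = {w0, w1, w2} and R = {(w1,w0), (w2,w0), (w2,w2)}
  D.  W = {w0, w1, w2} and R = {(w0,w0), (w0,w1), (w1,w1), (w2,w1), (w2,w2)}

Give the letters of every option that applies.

A, B, C

The schema Np → Pp is axiom D; it is valid on a frame iff R is serial.
(A) R is not serial (w0 has no R-successor), so the schema fails here.
(B) R is not serial (w0 has no R-successor), so the schema fails here.
(C) R is not serial (w0 has no R-successor), so the schema fails here.
(D) R is serial (every world has an R-successor), so the schema is valid here.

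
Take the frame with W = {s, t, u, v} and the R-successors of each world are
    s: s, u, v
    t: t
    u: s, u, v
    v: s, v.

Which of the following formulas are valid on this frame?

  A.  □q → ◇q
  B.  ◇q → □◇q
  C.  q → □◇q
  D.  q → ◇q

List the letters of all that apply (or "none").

R is reflexive: each world relates to itself.
R is not symmetric: u R v but not v R u.
R is not euclidean: s R v and s R u but not v R u.
R is serial: every world has an R-successor.
(A) □q → ◇q (axiom D) characterises the serial frames. R is serial — valid.
(B) axiom 5: valid iff R is euclidean. R is not euclidean — not valid.
(C) q → □◇q is axiom B, which corresponds to symmetry. R is not symmetric — not valid.
(D) q → ◇q is the dual of axiom T, which corresponds to reflexivity. R is reflexive — valid.

A, D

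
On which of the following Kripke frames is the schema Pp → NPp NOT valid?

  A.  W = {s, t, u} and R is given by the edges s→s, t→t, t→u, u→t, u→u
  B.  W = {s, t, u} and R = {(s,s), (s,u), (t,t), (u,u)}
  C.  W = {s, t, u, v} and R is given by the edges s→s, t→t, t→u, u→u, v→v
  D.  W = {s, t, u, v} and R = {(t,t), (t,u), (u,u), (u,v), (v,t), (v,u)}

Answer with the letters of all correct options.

B, C, D

The schema Pp → NPp is axiom 5; it is valid on a frame iff R is euclidean.
(A) R is euclidean (any two R-successors of the same world are R-related), so the schema is valid here.
(B) R is not euclidean (s R u and s R s but not u R s), so the schema fails here.
(C) R is not euclidean (t R u and t R t but not u R t), so the schema fails here.
(D) R is not euclidean (t R u and t R t but not u R t), so the schema fails here.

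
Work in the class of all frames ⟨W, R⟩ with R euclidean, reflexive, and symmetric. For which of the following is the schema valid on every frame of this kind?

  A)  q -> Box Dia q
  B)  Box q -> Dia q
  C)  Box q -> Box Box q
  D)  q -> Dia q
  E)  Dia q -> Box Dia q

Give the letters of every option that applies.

A relation that is euclidean, reflexive, and symmetric is also serial and transitive.
(A) axiom B: valid iff R is symmetric. Every such R is symmetric — valid.
(B) Box q -> Dia q (axiom D) characterises the serial frames. Every such R is serial — valid.
(C) Box q -> Box Box q is axiom 4, which corresponds to transitivity. Every such R is transitive — valid.
(D) q -> Dia q is the dual of axiom T; it is valid on a frame exactly when R is reflexive. Every such R is reflexive, so valid.
(E) Dia q -> Box Dia q is axiom 5, which corresponds to the euclidean property. Every such R is euclidean — valid.

A, B, C, D, E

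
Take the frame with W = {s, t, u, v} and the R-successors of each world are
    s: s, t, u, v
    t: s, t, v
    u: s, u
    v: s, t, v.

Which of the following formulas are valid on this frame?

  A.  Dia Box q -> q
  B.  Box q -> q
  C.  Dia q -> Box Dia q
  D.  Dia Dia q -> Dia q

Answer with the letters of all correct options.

R is reflexive: each world relates to itself.
R is symmetric: every R-edge is matched by its reverse.
R is not transitive: t R s and s R u but not t R u.
R is not euclidean: s R t and s R u but not t R u.
(A) the dual of axiom B: valid iff R is symmetric. R is symmetric — valid.
(B) Box q -> q (axiom T) characterises the reflexive frames. R is reflexive — valid.
(C) Dia q -> Box Dia q is axiom 5; it is valid on a frame exactly when R is euclidean. R is not euclidean, so not valid.
(D) Dia Dia q -> Dia q is the dual of axiom 4, which corresponds to transitivity. R is not transitive — not valid.

A, B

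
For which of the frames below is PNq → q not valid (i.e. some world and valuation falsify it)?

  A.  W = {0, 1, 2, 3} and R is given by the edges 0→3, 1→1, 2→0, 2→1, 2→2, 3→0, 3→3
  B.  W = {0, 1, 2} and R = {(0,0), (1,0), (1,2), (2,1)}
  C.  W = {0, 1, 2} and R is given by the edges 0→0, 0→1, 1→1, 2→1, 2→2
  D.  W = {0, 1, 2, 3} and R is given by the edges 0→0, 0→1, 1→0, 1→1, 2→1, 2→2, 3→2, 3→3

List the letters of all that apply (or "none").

The schema PNq → q is the dual of axiom B; it is valid on a frame iff R is symmetric.
(A) R is not symmetric (2 R 0 but not 0 R 2), so the schema fails here.
(B) R is not symmetric (1 R 0 but not 0 R 1), so the schema fails here.
(C) R is not symmetric (0 R 1 but not 1 R 0), so the schema fails here.
(D) R is not symmetric (2 R 1 but not 1 R 2), so the schema fails here.

A, B, C, D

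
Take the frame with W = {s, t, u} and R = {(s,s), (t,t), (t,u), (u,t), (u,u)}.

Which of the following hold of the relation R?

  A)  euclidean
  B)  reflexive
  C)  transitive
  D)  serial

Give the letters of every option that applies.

(A) euclidean: any two R-successors of the same world are R-related.
(B) reflexive: each world relates to itself.
(C) transitive: R is closed under composition.
(D) serial: every world has an R-successor.

A, B, C, D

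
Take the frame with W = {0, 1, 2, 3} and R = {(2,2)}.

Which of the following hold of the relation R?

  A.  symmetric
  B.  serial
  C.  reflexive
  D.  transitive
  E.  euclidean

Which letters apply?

A, D, E

(A) symmetric: every R-edge is matched by its reverse.
(B) not serial: 0 has no R-successor.
(C) not reflexive: not 0 R 0.
(D) transitive: R is closed under composition.
(E) euclidean: any two R-successors of the same world are R-related.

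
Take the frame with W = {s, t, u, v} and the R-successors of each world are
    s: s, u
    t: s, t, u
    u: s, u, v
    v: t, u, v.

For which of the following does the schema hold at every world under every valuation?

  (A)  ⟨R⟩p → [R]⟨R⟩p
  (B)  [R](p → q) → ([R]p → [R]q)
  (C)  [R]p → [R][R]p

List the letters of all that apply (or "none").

R is not transitive: s R u and u R v but not s R v.
R is not euclidean: t R s and t R t but not s R t.
(A) ⟨R⟩p → [R]⟨R⟩p is axiom 5, which corresponds to the euclidean property. R is not euclidean — not valid.
(B) this is just K, valid on every normal frame.
(C) [R]p → [R][R]p is axiom 4, which corresponds to transitivity. R is not transitive — not valid.

B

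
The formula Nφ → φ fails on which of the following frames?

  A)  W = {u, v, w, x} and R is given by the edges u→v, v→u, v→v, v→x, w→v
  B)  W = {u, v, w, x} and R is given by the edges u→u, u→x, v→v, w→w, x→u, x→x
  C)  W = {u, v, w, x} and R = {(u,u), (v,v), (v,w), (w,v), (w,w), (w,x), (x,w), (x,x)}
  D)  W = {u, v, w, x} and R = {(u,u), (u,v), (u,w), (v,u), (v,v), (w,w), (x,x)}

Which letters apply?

The schema Nφ → φ is axiom T; it is valid on a frame iff R is reflexive.
(A) R is not reflexive (not u R u), so the schema fails here.
(B) R is reflexive (each world relates to itself), so the schema is valid here.
(C) R is reflexive (each world relates to itself), so the schema is valid here.
(D) R is reflexive (each world relates to itself), so the schema is valid here.

A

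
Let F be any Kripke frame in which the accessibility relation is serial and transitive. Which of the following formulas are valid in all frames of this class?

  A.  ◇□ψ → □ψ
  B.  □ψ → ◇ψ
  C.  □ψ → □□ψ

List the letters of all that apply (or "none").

(A) ◇□ψ → □ψ is the dual of axiom 5; it is valid on a frame exactly when R is euclidean. Such an R need not be euclidean, so not valid.
(B) axiom D: valid iff R is serial. Every such R is serial — valid.
(C) axiom 4: valid iff R is transitive. Every such R is transitive — valid.

B, C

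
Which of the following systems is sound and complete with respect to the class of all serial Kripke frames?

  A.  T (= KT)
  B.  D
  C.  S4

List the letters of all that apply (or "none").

(A) T (= KT) is determined by the class of reflexive frames.
(B) D is determined by exactly this class.
(C) S4 is determined by the class of reflexive and transitive frames.

B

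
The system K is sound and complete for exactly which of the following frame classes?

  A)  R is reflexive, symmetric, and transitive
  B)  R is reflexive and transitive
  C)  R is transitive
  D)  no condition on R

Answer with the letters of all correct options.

D

(A) this class determines S5, not K.
(B) this class determines S4, not K.
(C) this class determines K4, not K.
(D) K is sound and complete for exactly this class.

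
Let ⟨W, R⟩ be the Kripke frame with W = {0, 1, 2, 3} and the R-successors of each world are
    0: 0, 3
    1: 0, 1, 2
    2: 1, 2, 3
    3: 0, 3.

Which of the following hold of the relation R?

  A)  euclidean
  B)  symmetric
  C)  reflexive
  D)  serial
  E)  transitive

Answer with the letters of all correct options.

(A) not euclidean: 1 R 0 and 1 R 1 but not 0 R 1.
(B) not symmetric: 1 R 0 but not 0 R 1.
(C) reflexive: each world relates to itself.
(D) serial: every world has an R-successor.
(E) not transitive: 1 R 0 and 0 R 3 but not 1 R 3.

C, D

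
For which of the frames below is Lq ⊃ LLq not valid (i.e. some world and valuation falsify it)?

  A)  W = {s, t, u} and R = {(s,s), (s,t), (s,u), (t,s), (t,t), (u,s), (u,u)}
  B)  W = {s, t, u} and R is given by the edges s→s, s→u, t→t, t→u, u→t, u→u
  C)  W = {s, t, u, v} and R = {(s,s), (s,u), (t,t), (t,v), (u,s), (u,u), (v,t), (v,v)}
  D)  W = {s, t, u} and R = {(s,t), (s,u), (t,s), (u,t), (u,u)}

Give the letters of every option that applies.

The schema Lq ⊃ LLq is axiom 4; it is valid on a frame iff R is transitive.
(A) R is not transitive (t R s and s R u but not t R u), so the schema fails here.
(B) R is not transitive (s R u and u R t but not s R t), so the schema fails here.
(C) R is transitive (R is closed under composition), so the schema is valid here.
(D) R is not transitive (s R t and t R s but not s R s), so the schema fails here.

A, B, D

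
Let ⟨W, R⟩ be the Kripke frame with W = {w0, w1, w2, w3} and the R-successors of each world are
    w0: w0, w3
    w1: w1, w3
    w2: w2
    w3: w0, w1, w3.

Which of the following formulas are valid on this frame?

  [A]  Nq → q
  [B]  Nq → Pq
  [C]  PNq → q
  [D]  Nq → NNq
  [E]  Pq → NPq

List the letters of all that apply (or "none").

R is reflexive: each world relates to itself.
R is symmetric: every R-edge is matched by its reverse.
R is not transitive: w0 R w3 and w3 R w1 but not w0 R w1.
R is not euclidean: w3 R w0 and w3 R w1 but not w0 R w1.
R is serial: every world has an R-successor.
(A) Nq → q is axiom T; it is valid on a frame exactly when R is reflexive. R is reflexive, so valid.
(B) axiom D: valid iff R is serial. R is serial — valid.
(C) PNq → q is the dual of axiom B, which corresponds to symmetry. R is symmetric — valid.
(D) Nq → NNq (axiom 4) characterises the transitive frames. R is not transitive — not valid.
(E) Pq → NPq (axiom 5) characterises the euclidean frames. R is not euclidean — not valid.

A, B, C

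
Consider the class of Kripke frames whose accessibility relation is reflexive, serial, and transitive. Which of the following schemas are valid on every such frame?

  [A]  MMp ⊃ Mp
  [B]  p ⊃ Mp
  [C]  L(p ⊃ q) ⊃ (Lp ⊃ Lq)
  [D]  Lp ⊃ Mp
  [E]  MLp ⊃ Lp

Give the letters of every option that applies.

(A) MMp ⊃ Mp is the dual of axiom 4, which corresponds to transitivity. Every such R is transitive — valid.
(B) p ⊃ Mp (the dual of axiom T) characterises the reflexive frames. Every such R is reflexive — valid.
(C) L(p ⊃ q) ⊃ (Lp ⊃ Lq) is the K axiom; it holds on all frames — valid.
(D) Lp ⊃ Mp is axiom D; it is valid on a frame exactly when R is serial. Every such R is serial, so valid.
(E) MLp ⊃ Lp is the dual of axiom 5; it is valid on a frame exactly when R is euclidean. Such an R need not be euclidean, so not valid.

A, B, C, D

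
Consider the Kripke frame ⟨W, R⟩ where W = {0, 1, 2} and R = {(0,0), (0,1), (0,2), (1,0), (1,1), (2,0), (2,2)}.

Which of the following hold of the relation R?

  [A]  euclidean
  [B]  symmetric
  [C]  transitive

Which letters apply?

B

(A) not euclidean: 0 R 1 and 0 R 2 but not 1 R 2.
(B) symmetric: every R-edge is matched by its reverse.
(C) not transitive: 1 R 0 and 0 R 2 but not 1 R 2.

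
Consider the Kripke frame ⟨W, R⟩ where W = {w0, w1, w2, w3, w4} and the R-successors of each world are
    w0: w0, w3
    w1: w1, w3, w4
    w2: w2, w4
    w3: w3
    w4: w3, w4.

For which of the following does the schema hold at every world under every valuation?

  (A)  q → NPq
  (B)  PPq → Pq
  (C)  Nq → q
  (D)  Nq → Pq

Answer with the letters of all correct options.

R is reflexive: each world relates to itself.
R is not symmetric: w0 R w3 but not w3 R w0.
R is not transitive: w2 R w4 and w4 R w3 but not w2 R w3.
R is serial: every world has an R-successor.
(A) q → NPq (axiom B) characterises the symmetric frames. R is not symmetric — not valid.
(B) PPq → Pq is the dual of axiom 4; it is valid on a frame exactly when R is transitive. R is not transitive, so not valid.
(C) Nq → q is axiom T; it is valid on a frame exactly when R is reflexive. R is reflexive, so valid.
(D) Nq → Pq is axiom D; it is valid on a frame exactly when R is serial. R is serial, so valid.

C, D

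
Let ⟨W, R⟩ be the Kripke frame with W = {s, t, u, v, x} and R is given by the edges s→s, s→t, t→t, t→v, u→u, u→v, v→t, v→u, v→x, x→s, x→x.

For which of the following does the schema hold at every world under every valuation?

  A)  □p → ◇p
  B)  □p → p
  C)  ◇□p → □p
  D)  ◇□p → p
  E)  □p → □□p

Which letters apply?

A

R is not reflexive: not v R v.
R is not symmetric: s R t but not t R s.
R is not transitive: s R t and t R v but not s R v.
R is not euclidean: s R t and s R s but not t R s.
R is serial: every world has an R-successor.
(A) □p → ◇p is axiom D, which corresponds to seriality. R is serial — valid.
(B) axiom T: valid iff R is reflexive. R is not reflexive — not valid.
(C) ◇□p → □p is the dual of axiom 5; it is valid on a frame exactly when R is euclidean. R is not euclidean, so not valid.
(D) the dual of axiom B: valid iff R is symmetric. R is not symmetric — not valid.
(E) □p → □□p is axiom 4, which corresponds to transitivity. R is not transitive — not valid.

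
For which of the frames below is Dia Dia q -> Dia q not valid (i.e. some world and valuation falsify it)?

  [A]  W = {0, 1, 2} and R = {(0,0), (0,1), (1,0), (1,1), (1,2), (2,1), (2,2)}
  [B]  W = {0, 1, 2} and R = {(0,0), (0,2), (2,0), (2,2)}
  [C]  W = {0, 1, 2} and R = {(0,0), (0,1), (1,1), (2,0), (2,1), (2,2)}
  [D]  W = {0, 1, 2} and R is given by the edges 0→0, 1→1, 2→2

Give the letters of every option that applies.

A

The schema Dia Dia q -> Dia q is the dual of axiom 4; it is valid on a frame iff R is transitive.
(A) R is not transitive (0 R 1 and 1 R 2 but not 0 R 2), so the schema fails here.
(B) R is transitive (R is closed under composition), so the schema is valid here.
(C) R is transitive (R is closed under composition), so the schema is valid here.
(D) R is transitive (R is closed under composition), so the schema is valid here.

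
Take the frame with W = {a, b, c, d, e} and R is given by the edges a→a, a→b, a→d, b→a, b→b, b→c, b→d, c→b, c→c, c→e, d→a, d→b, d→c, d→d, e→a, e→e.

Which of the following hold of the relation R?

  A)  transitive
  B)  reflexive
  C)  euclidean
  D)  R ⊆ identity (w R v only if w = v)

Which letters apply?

B

(A) not transitive: a R b and b R c but not a R c.
(B) reflexive: each world relates to itself.
(C) not euclidean: b R a and b R c but not a R c.
(D) not ⊆ identity: a R b with a ≠ b.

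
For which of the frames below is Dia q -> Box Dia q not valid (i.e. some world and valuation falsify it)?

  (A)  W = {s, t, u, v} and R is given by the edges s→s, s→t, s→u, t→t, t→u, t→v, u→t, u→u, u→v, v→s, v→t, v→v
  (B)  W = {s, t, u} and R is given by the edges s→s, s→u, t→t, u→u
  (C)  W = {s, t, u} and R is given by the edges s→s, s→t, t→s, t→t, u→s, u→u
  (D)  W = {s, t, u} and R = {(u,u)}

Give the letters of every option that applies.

The schema Dia q -> Box Dia q is axiom 5; it is valid on a frame iff R is euclidean.
(A) R is not euclidean (s R t and s R s but not t R s), so the schema fails here.
(B) R is not euclidean (s R u and s R s but not u R s), so the schema fails here.
(C) R is not euclidean (u R s and u R u but not s R u), so the schema fails here.
(D) R is euclidean (any two R-successors of the same world are R-related), so the schema is valid here.

A, B, C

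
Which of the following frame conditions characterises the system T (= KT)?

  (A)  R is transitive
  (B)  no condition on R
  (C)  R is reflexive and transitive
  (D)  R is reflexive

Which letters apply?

D

(A) this class determines K4, not T (= KT).
(B) this class determines K, not T (= KT).
(C) this class determines S4, not T (= KT).
(D) T (= KT) is sound and complete for exactly this class.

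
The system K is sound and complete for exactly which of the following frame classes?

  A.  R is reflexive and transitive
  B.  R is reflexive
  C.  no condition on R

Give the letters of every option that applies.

C

(A) this class determines S4, not K.
(B) this class determines T (= KT), not K.
(C) K is sound and complete for exactly this class.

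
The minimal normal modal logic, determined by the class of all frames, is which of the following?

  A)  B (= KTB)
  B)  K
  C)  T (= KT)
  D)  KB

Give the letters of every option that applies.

B

(A) B (= KTB) is determined by the class of reflexive and symmetric frames.
(B) K is determined by exactly this class.
(C) T (= KT) is determined by the class of reflexive frames.
(D) KB is determined by the class of symmetric frames.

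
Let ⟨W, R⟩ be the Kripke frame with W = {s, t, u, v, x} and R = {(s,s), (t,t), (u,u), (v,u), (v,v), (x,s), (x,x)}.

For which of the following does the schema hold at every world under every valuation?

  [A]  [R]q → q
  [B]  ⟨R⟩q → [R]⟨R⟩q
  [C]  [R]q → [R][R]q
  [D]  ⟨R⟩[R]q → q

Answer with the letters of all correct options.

A, C

R is reflexive: each world relates to itself.
R is not symmetric: v R u but not u R v.
R is transitive: R is closed under composition.
R is not euclidean: v R u and v R v but not u R v.
(A) [R]q → q is axiom T; it is valid on a frame exactly when R is reflexive. R is reflexive, so valid.
(B) ⟨R⟩q → [R]⟨R⟩q is axiom 5; it is valid on a frame exactly when R is euclidean. R is not euclidean, so not valid.
(C) [R]q → [R][R]q is axiom 4, which corresponds to transitivity. R is transitive — valid.
(D) the dual of axiom B: valid iff R is symmetric. R is not symmetric — not valid.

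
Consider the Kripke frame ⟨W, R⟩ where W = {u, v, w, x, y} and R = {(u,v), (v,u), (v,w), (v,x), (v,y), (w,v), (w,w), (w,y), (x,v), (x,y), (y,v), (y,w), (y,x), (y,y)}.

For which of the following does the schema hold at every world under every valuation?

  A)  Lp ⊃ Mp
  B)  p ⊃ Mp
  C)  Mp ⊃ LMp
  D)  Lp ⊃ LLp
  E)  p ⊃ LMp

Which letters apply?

A, E

R is not reflexive: not u R u.
R is symmetric: every R-edge is matched by its reverse.
R is not transitive: u R v and v R u but not u R u.
R is not euclidean: v R u and v R w but not u R w.
R is serial: every world has an R-successor.
(A) Lp ⊃ Mp is axiom D; it is valid on a frame exactly when R is serial. R is serial, so valid.
(B) p ⊃ Mp is the dual of axiom T; it is valid on a frame exactly when R is reflexive. R is not reflexive, so not valid.
(C) Mp ⊃ LMp is axiom 5, which corresponds to the euclidean property. R is not euclidean — not valid.
(D) Lp ⊃ LLp is axiom 4; it is valid on a frame exactly when R is transitive. R is not transitive, so not valid.
(E) p ⊃ LMp is axiom B, which corresponds to symmetry. R is symmetric — valid.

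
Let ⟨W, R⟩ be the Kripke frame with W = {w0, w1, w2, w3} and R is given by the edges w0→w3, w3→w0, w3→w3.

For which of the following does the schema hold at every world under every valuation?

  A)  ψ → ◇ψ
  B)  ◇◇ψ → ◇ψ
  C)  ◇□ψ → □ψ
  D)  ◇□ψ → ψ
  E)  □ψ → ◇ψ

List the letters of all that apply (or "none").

D

R is not reflexive: not w0 R w0.
R is symmetric: every R-edge is matched by its reverse.
R is not transitive: w0 R w3 and w3 R w0 but not w0 R w0.
R is not euclidean: w3 R w0 and w3 R w0 but not w0 R w0.
R is not serial: w1 has no R-successor.
(A) ψ → ◇ψ (the dual of axiom T) characterises the reflexive frames. R is not reflexive — not valid.
(B) ◇◇ψ → ◇ψ is the dual of axiom 4, which corresponds to transitivity. R is not transitive — not valid.
(C) ◇□ψ → □ψ (the dual of axiom 5) characterises the euclidean frames. R is not euclidean — not valid.
(D) the dual of axiom B: valid iff R is symmetric. R is symmetric — valid.
(E) axiom D: valid iff R is serial. R is not serial — not valid.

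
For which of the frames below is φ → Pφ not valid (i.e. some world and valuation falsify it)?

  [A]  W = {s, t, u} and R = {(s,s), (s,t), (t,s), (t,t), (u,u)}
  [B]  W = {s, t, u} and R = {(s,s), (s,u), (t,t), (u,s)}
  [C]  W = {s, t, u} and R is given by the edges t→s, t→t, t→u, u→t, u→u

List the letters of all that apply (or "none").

B, C

The schema φ → Pφ is the dual of axiom T; it is valid on a frame iff R is reflexive.
(A) R is reflexive (each world relates to itself), so the schema is valid here.
(B) R is not reflexive (not u R u), so the schema fails here.
(C) R is not reflexive (not s R s), so the schema fails here.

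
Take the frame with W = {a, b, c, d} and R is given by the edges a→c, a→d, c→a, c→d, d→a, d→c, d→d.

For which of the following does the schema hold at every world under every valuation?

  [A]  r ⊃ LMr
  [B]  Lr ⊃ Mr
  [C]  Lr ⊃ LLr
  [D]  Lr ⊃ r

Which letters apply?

R is not reflexive: not a R a.
R is symmetric: every R-edge is matched by its reverse.
R is not transitive: a R c and c R a but not a R a.
R is not serial: b has no R-successor.
(A) r ⊃ LMr (axiom B) characterises the symmetric frames. R is symmetric — valid.
(B) Lr ⊃ Mr is axiom D, which corresponds to seriality. R is not serial — not valid.
(C) Lr ⊃ LLr (axiom 4) characterises the transitive frames. R is not transitive — not valid.
(D) axiom T: valid iff R is reflexive. R is not reflexive — not valid.

A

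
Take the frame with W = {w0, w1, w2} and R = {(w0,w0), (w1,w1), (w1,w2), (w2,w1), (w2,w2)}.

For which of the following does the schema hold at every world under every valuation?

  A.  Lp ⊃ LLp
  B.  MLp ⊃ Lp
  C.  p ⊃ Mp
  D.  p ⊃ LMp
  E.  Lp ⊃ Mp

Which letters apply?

R is reflexive: each world relates to itself.
R is symmetric: every R-edge is matched by its reverse.
R is transitive: R is closed under composition.
R is euclidean: any two R-successors of the same world are R-related.
R is serial: every world has an R-successor.
(A) Lp ⊃ LLp is axiom 4; it is valid on a frame exactly when R is transitive. R is transitive, so valid.
(B) the dual of axiom 5: valid iff R is euclidean. R is euclidean — valid.
(C) p ⊃ Mp is the dual of axiom T, which corresponds to reflexivity. R is reflexive — valid.
(D) p ⊃ LMp (axiom B) characterises the symmetric frames. R is symmetric — valid.
(E) Lp ⊃ Mp is axiom D, which corresponds to seriality. R is serial — valid.

A, B, C, D, E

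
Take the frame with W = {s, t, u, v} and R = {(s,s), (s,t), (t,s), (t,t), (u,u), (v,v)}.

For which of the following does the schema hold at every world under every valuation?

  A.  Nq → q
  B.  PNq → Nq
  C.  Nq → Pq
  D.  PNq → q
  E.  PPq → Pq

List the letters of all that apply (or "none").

A, B, C, D, E

R is reflexive: each world relates to itself.
R is symmetric: every R-edge is matched by its reverse.
R is transitive: R is closed under composition.
R is euclidean: any two R-successors of the same world are R-related.
R is serial: every world has an R-successor.
(A) axiom T: valid iff R is reflexive. R is reflexive — valid.
(B) PNq → Nq is the dual of axiom 5; it is valid on a frame exactly when R is euclidean. R is euclidean, so valid.
(C) Nq → Pq is axiom D; it is valid on a frame exactly when R is serial. R is serial, so valid.
(D) PNq → q is the dual of axiom B, which corresponds to symmetry. R is symmetric — valid.
(E) the dual of axiom 4: valid iff R is transitive. R is transitive — valid.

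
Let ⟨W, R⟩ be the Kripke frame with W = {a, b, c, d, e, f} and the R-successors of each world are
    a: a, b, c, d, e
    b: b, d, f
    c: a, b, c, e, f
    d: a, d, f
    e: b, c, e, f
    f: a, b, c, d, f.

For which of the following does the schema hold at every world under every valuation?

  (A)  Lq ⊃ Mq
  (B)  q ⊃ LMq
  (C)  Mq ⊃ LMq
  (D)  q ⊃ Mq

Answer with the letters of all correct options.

A, D

R is reflexive: each world relates to itself.
R is not symmetric: a R b but not b R a.
R is not euclidean: a R b and a R a but not b R a.
R is serial: every world has an R-successor.
(A) axiom D: valid iff R is serial. R is serial — valid.
(B) axiom B: valid iff R is symmetric. R is not symmetric — not valid.
(C) Mq ⊃ LMq (axiom 5) characterises the euclidean frames. R is not euclidean — not valid.
(D) q ⊃ Mq is the dual of axiom T, which corresponds to reflexivity. R is reflexive — valid.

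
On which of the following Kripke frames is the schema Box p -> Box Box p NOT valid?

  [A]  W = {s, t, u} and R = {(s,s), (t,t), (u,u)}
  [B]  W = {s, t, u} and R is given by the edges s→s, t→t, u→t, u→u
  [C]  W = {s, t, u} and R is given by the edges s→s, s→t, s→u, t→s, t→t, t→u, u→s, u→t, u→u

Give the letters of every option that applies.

none

The schema Box p -> Box Box p is axiom 4; it is valid on a frame iff R is transitive.
(A) R is transitive (R is closed under composition), so the schema is valid here.
(B) R is transitive (R is closed under composition), so the schema is valid here.
(C) R is transitive (R is closed under composition), so the schema is valid here.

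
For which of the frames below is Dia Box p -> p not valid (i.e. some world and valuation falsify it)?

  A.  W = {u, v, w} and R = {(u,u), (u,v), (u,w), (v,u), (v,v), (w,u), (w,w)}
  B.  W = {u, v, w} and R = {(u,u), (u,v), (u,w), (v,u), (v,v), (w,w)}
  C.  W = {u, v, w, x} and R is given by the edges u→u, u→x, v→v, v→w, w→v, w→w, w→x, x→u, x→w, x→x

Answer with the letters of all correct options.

The schema Dia Box p -> p is the dual of axiom B; it is valid on a frame iff R is symmetric.
(A) R is symmetric (every R-edge is matched by its reverse), so the schema is valid here.
(B) R is not symmetric (u R w but not w R u), so the schema fails here.
(C) R is symmetric (every R-edge is matched by its reverse), so the schema is valid here.

B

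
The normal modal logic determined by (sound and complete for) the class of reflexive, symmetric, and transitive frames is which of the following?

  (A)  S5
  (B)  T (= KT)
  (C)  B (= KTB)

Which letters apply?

A

(A) S5 is determined by exactly this class.
(B) T (= KT) is determined by the class of reflexive frames.
(C) B (= KTB) is determined by the class of reflexive and symmetric frames.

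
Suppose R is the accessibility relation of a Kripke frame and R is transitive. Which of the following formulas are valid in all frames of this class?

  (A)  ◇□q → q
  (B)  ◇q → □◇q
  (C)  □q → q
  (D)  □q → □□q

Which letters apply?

D

(A) ◇□q → q (the dual of axiom B) characterises the symmetric frames. Such an R need not be symmetric — not valid.
(B) ◇q → □◇q (axiom 5) characterises the euclidean frames. Such an R need not be euclidean — not valid.
(C) □q → q (axiom T) characterises the reflexive frames. Such an R need not be reflexive — not valid.
(D) □q → □□q is axiom 4; it is valid on a frame exactly when R is transitive. Every such R is transitive, so valid.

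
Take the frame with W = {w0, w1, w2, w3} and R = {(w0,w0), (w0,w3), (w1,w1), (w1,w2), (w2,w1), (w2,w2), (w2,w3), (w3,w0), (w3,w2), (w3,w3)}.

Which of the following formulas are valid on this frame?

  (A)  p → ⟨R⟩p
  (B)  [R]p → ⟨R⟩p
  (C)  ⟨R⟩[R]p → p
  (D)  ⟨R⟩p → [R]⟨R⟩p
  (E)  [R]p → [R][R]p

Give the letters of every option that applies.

A, B, C

R is reflexive: each world relates to itself.
R is symmetric: every R-edge is matched by its reverse.
R is not transitive: w0 R w3 and w3 R w2 but not w0 R w2.
R is not euclidean: w2 R w1 and w2 R w3 but not w1 R w3.
R is serial: every world has an R-successor.
(A) p → ⟨R⟩p is the dual of axiom T; it is valid on a frame exactly when R is reflexive. R is reflexive, so valid.
(B) axiom D: valid iff R is serial. R is serial — valid.
(C) the dual of axiom B: valid iff R is symmetric. R is symmetric — valid.
(D) ⟨R⟩p → [R]⟨R⟩p is axiom 5, which corresponds to the euclidean property. R is not euclidean — not valid.
(E) [R]p → [R][R]p is axiom 4, which corresponds to transitivity. R is not transitive — not valid.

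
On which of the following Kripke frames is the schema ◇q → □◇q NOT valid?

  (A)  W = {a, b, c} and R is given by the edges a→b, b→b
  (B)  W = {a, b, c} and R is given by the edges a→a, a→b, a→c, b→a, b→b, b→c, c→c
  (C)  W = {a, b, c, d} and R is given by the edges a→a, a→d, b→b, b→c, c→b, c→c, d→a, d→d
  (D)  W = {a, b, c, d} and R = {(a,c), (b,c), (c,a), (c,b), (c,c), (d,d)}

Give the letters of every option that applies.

B, D

The schema ◇q → □◇q is axiom 5; it is valid on a frame iff R is euclidean.
(A) R is euclidean (any two R-successors of the same world are R-related), so the schema is valid here.
(B) R is not euclidean (a R c and a R a but not c R a), so the schema fails here.
(C) R is euclidean (any two R-successors of the same world are R-related), so the schema is valid here.
(D) R is not euclidean (c R a and c R b but not a R b), so the schema fails here.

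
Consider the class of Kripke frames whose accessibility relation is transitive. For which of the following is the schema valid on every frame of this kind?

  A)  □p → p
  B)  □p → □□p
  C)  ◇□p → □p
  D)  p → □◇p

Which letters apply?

(A) □p → p is axiom T; it is valid on a frame exactly when R is reflexive. Such an R need not be reflexive, so not valid.
(B) □p → □□p (axiom 4) characterises the transitive frames. Every such R is transitive — valid.
(C) ◇□p → □p (the dual of axiom 5) characterises the euclidean frames. Such an R need not be euclidean — not valid.
(D) p → □◇p (axiom B) characterises the symmetric frames. Such an R need not be symmetric — not valid.

B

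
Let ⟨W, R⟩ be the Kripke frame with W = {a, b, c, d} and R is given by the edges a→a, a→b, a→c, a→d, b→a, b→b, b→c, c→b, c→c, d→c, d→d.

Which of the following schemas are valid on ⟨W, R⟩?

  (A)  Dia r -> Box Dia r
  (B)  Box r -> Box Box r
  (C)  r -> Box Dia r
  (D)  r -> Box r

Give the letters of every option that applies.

none

R is not symmetric: a R c but not c R a.
R is not transitive: b R a and a R d but not b R d.
R is not euclidean: a R b and a R d but not b R d.
R is not a subset of the identity: a R b with a ≠ b.
(A) Dia r -> Box Dia r (axiom 5) characterises the euclidean frames. R is not euclidean — not valid.
(B) axiom 4: valid iff R is transitive. R is not transitive — not valid.
(C) r -> Box Dia r is axiom B, which corresponds to symmetry. R is not symmetric — not valid.
(D) r -> Box r is valid only on frames where every R-edge is a self-loop. Here R ⊄ identity — not valid.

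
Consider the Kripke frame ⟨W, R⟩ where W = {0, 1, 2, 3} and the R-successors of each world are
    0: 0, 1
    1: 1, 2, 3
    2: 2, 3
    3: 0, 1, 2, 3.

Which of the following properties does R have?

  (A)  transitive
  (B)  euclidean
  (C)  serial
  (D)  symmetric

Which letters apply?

C

(A) not transitive: 0 R 1 and 1 R 2 but not 0 R 2.
(B) not euclidean: 0 R 1 and 0 R 0 but not 1 R 0.
(C) serial: every world has an R-successor.
(D) not symmetric: 0 R 1 but not 1 R 0.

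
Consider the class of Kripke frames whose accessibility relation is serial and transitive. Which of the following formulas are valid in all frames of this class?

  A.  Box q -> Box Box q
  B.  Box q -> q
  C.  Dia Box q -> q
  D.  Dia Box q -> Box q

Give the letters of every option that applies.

(A) Box q -> Box Box q is axiom 4, which corresponds to transitivity. Every such R is transitive — valid.
(B) axiom T: valid iff R is reflexive. Such an R need not be reflexive — not valid.
(C) Dia Box q -> q is the dual of axiom B, which corresponds to symmetry. Such an R need not be symmetric — not valid.
(D) Dia Box q -> Box q (the dual of axiom 5) characterises the euclidean frames. Such an R need not be euclidean — not valid.

A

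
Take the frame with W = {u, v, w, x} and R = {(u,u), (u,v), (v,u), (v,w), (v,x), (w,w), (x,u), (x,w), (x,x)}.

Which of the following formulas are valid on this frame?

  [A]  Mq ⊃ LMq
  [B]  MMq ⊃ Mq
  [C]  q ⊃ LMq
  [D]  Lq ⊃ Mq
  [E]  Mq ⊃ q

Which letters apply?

R is not symmetric: v R w but not w R v.
R is not transitive: u R v and v R w but not u R w.
R is not euclidean: v R u and v R w but not u R w.
R is serial: every world has an R-successor.
R is not a subset of the identity: u R v with u ≠ v.
(A) Mq ⊃ LMq is axiom 5, which corresponds to the euclidean property. R is not euclidean — not valid.
(B) MMq ⊃ Mq (the dual of axiom 4) characterises the transitive frames. R is not transitive — not valid.
(C) q ⊃ LMq (axiom B) characterises the symmetric frames. R is not symmetric — not valid.
(D) Lq ⊃ Mq is axiom D, which corresponds to seriality. R is serial — valid.
(E) Mq ⊃ q is the converse of T; it holds exactly when R ⊆ identity. Here R ⊄ identity — not valid.

D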